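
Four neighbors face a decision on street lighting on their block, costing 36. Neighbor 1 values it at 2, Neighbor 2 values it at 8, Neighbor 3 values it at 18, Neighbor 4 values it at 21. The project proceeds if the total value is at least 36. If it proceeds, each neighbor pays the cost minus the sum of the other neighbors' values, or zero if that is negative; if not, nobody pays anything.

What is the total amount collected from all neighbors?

Total value 49 ≥ cost 36, so it is built.
Neighbor 1: others sum to 47; max(0, 36 - 47) = 0.
Neighbor 2: others sum to 41; max(0, 36 - 41) = 0.
Neighbor 3: others sum to 31; max(0, 36 - 31) = 5.
Neighbor 4: others sum to 28; max(0, 36 - 28) = 8.
Total collected = 0 + 0 + 5 + 8 = 13.

13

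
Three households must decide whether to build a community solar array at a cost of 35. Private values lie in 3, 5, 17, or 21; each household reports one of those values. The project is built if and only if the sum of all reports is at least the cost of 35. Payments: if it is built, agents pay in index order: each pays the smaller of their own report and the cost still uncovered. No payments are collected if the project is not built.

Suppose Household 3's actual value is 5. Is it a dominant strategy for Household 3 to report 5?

Check each profile of the others' reports and compare truth against every alternative report.
Others report (17, 21): truth gives 5, best alternative gives 5.
Others report (21, 17): truth gives 5, best alternative gives 5.
Others report (21, 21): truth gives 5, best alternative gives 5.
Others report (17, 17): truth gives 4, best alternative gives 4.
Others report (3, 3): truth gives 0, best alternative gives 0.
Others report (3, 5): truth gives 0, best alternative gives 0.
(Remaining 10 profiles checked similarly; truth is weakly best in each.)
In every case the truthful report is at least as good as any alternative, so it is a dominant strategy.

Yes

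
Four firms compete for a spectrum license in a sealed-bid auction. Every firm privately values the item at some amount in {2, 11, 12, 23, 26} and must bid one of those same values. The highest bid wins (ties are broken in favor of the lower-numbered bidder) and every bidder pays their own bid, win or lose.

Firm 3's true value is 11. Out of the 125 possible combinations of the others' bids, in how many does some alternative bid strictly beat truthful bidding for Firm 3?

Others bid (2, 2, 12): truth gives -11; bid 12 gives -1 > -11. Violating.
Others bid (2, 2, 23): truth gives -11; bid 2 gives -2 > -11. Violating.
Others bid (2, 2, 26): truth gives -11; bid 2 gives -2 > -11. Violating.
Others bid (2, 11, 2): truth gives -11; bid 12 gives -1 > -11. Violating.
Others bid (2, 2, 2): truth gives 0; no alternative beats it.
Others bid (2, 2, 11): truth gives 0; no alternative beats it.
(Checking all 125 profiles: 123 have a profitable deviation, 2 do not.)

123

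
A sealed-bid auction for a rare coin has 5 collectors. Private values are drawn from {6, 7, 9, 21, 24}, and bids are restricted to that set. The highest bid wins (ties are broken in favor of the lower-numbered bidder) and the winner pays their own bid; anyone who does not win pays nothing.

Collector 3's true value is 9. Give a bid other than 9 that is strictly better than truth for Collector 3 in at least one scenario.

7

Suppose Collector 1 bids 6, Collector 2 bids 6, Collector 4 bids 6 and Collector 5 bids 6.
Bid 9: wins, pays 9, utility 9 - 9 = 0.
Bid 7: wins, pays 7, utility 9 - 7 = 2.
So bidding 7 beats truth here (2 > 0).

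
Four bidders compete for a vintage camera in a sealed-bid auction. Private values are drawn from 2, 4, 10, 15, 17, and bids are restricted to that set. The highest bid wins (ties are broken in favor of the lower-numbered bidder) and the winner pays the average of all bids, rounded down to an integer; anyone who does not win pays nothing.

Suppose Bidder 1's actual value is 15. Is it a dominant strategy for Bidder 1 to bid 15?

No

Consider the case where Bidder 2 bids 2, Bidder 3 bids 2 and Bidder 4 bids 2.
Truthful bid 15: wins, pays 5, utility 15 - 5 = 10.
Bid 2 instead: wins, pays 2, utility 15 - 2 = 13.
Since 13 > 10, bidding 2 is strictly better here, so truthful bidding is not dominant.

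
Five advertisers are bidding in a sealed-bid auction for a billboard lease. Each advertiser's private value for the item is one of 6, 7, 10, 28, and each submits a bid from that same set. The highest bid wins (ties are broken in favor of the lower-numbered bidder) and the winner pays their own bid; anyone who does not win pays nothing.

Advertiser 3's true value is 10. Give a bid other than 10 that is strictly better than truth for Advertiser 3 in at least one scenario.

7

Suppose Advertiser 1 bids 6, Advertiser 2 bids 6, Advertiser 4 bids 6 and Advertiser 5 bids 6.
Bid 10: wins, pays 10, utility 10 - 10 = 0.
Bid 7: wins, pays 7, utility 10 - 7 = 3.
So bidding 7 beats truth here (3 > 0).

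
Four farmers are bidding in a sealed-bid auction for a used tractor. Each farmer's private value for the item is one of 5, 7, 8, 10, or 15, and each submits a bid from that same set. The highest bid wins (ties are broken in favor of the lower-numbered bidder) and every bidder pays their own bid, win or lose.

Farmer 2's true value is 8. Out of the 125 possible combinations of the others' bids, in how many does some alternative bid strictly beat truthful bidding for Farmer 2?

111

Others bid (5, 5, 5): truth gives 0; bid 7 gives 1 > 0. Violating.
Others bid (5, 5, 7): truth gives 0; bid 7 gives 1 > 0. Violating.
Others bid (5, 5, 10): truth gives -8; bid 10 gives -2 > -8. Violating.
Others bid (5, 5, 15): truth gives -8; bid 5 gives -5 > -8. Violating.
Others bid (5, 5, 8): truth gives 0; no alternative beats it.
Others bid (5, 7, 8): truth gives 0; no alternative beats it.
(Checking all 125 profiles: 111 have a profitable deviation, 14 do not.)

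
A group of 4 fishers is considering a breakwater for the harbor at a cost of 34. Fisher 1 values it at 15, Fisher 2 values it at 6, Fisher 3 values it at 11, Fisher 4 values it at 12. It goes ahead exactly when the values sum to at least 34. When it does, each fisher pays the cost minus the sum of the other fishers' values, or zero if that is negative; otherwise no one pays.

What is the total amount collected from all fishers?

Total value 44 ≥ cost 34, so it is built.
Fisher 1: others sum to 29; max(0, 34 - 29) = 5.
Fisher 2: others sum to 38; max(0, 34 - 38) = 0.
Fisher 3: others sum to 33; max(0, 34 - 33) = 1.
Fisher 4: others sum to 32; max(0, 34 - 32) = 2.
Total collected = 5 + 0 + 1 + 2 = 8.

8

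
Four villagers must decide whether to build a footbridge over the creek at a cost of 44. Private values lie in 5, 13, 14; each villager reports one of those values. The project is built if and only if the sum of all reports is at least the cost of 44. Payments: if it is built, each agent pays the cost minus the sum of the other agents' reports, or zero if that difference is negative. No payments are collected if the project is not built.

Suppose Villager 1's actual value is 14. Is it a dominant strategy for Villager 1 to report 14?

Check each profile of the others' reports and compare truth against every alternative report.
Others report (14, 14, 14): truth gives 12, best alternative gives 12.
Others report (13, 14, 14): truth gives 11, best alternative gives 11.
Others report (14, 13, 14): truth gives 11, best alternative gives 11.
Others report (14, 14, 13): truth gives 11, best alternative gives 11.
Others report (13, 13, 14): truth gives 10, best alternative gives 10.
Others report (13, 14, 13): truth gives 10, best alternative gives 10.
(Remaining 21 profiles checked similarly; truth is weakly best in each.)
In every case the truthful report is at least as good as any alternative, so it is a dominant strategy.

Yes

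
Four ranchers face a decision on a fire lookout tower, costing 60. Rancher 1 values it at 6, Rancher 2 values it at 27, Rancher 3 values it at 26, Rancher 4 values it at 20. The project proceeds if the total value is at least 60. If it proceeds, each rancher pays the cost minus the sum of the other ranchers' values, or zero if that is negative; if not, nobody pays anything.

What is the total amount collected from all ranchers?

16

Total value 79 ≥ cost 60, so it is built.
Rancher 1: others sum to 73; max(0, 60 - 73) = 0.
Rancher 2: others sum to 52; max(0, 60 - 52) = 8.
Rancher 3: others sum to 53; max(0, 60 - 53) = 7.
Rancher 4: others sum to 59; max(0, 60 - 59) = 1.
Total collected = 0 + 8 + 7 + 1 = 16.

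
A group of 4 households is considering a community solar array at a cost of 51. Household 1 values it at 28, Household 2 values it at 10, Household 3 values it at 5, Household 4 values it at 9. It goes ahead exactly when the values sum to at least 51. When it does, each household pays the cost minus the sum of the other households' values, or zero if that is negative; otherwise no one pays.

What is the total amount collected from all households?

Total value 52 ≥ cost 51, so it is built.
Household 1: others sum to 24; max(0, 51 - 24) = 27.
Household 2: others sum to 42; max(0, 51 - 42) = 9.
Household 3: others sum to 47; max(0, 51 - 47) = 4.
Household 4: others sum to 43; max(0, 51 - 43) = 8.
Total collected = 27 + 9 + 4 + 8 = 48.

48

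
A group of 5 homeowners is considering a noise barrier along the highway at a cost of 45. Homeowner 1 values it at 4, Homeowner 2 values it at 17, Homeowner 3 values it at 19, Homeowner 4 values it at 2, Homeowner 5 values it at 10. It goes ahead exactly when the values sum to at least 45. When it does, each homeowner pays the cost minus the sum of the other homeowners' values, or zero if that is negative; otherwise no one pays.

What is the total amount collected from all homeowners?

Total value 52 ≥ cost 45, so it is built.
Homeowner 1: others sum to 48; max(0, 45 - 48) = 0.
Homeowner 2: others sum to 35; max(0, 45 - 35) = 10.
Homeowner 3: others sum to 33; max(0, 45 - 33) = 12.
Homeowner 4: others sum to 50; max(0, 45 - 50) = 0.
Homeowner 5: others sum to 42; max(0, 45 - 42) = 3.
Total collected = 0 + 10 + 12 + 0 + 3 = 25.

25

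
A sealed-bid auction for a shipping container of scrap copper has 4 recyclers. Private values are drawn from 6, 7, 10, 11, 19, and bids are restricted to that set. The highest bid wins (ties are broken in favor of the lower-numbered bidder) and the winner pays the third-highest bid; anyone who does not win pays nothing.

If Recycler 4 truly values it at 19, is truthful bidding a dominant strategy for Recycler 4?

Check each profile of the others' bids and compare truth against every alternative bid.
Others bid (6, 6, 11): truth gives 13, best alternative gives 0.
Others bid (6, 11, 6): truth gives 13, best alternative gives 0.
Others bid (11, 6, 6): truth gives 13, best alternative gives 0.
Others bid (6, 7, 11): truth gives 12, best alternative gives 0.
Others bid (6, 11, 7): truth gives 12, best alternative gives 0.
Others bid (7, 6, 11): truth gives 12, best alternative gives 0.
(Remaining 119 profiles checked similarly; truth is weakly best in each.)
In every case the truthful bid is at least as good as any alternative, so it is a dominant strategy.

Yes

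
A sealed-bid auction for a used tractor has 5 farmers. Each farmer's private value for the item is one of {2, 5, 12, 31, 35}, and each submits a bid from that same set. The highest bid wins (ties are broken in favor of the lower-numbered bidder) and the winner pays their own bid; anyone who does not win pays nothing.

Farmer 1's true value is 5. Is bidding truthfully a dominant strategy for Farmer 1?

No

Consider the case where Farmer 2 bids 2, Farmer 3 bids 2, Farmer 4 bids 2 and Farmer 5 bids 2.
Truthful bid 5: wins, pays 5, utility 5 - 5 = 0.
Bid 2 instead: wins, pays 2, utility 5 - 2 = 3.
Since 3 > 0, bidding 2 is strictly better here, so truthful bidding is not dominant.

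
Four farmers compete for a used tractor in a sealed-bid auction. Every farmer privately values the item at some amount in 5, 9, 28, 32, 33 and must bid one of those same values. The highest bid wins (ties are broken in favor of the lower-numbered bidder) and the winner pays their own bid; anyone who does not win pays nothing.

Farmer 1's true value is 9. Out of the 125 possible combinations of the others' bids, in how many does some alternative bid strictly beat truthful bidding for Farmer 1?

1

Others bid (5, 5, 5): truth gives 0; bid 5 gives 4 > 0. Violating.
Others bid (5, 5, 9): truth gives 0; no alternative beats it.
Others bid (5, 5, 28): truth gives 0; no alternative beats it.
(Checking all 125 profiles: 1 has a profitable deviation, 124 do not.)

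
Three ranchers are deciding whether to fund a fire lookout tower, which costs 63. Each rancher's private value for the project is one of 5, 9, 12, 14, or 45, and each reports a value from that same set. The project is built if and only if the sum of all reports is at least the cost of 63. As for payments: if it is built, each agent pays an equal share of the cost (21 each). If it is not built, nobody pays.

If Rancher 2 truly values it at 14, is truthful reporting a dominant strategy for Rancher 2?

No

Consider the case where Rancher 1 reports 5 and Rancher 3 reports 45.
Truthful report 14: project built, pays 21, utility 14 - 21 = -7.
Report 5 instead: project not built, utility 0.
Since 0 > -7, reporting 5 is strictly better here, so truthful reporting is not dominant.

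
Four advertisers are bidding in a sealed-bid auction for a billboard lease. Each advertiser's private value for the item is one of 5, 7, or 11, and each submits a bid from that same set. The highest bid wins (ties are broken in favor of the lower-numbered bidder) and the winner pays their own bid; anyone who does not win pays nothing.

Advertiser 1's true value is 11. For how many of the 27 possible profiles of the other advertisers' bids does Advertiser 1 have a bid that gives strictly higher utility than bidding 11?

Others bid (5, 5, 5): truth gives 0; bid 5 gives 6 > 0. Violating.
Others bid (5, 5, 7): truth gives 0; bid 7 gives 4 > 0. Violating.
Others bid (5, 7, 5): truth gives 0; bid 7 gives 4 > 0. Violating.
Others bid (5, 7, 7): truth gives 0; bid 7 gives 4 > 0. Violating.
Others bid (5, 5, 11): truth gives 0; no alternative beats it.
Others bid (5, 7, 11): truth gives 0; no alternative beats it.
(Checking all 27 profiles: 8 have a profitable deviation, 19 do not.)

8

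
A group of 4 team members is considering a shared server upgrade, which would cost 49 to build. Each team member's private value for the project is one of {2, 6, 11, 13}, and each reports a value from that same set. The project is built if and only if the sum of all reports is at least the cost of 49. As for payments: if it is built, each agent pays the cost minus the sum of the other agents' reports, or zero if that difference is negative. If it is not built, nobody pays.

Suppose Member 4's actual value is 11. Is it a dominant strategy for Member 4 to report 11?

Yes

Check each profile of the others' reports and compare truth against every alternative report.
Others report (13, 13, 13): truth gives 1, best alternative gives 1.
Others report (2, 2, 2): truth gives 0, best alternative gives 0.
Others report (2, 2, 6): truth gives 0, best alternative gives 0.
Others report (2, 2, 11): truth gives 0, best alternative gives 0.
Others report (2, 2, 13): truth gives 0, best alternative gives 0.
Others report (2, 6, 2): truth gives 0, best alternative gives 0.
(Remaining 58 profiles checked similarly; truth is weakly best in each.)
In every case the truthful report is at least as good as any alternative, so it is a dominant strategy.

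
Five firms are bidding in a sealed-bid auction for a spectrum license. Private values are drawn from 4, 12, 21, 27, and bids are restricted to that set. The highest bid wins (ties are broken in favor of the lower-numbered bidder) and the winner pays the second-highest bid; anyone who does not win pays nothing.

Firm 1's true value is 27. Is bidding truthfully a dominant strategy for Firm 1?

Yes

Check each profile of the others' bids and compare truth against every alternative bid.
Others bid (4, 4, 4, 4): truth gives 23, best alternative gives 23.
Others bid (4, 4, 4, 12): truth gives 15, best alternative gives 15.
Others bid (4, 4, 12, 4): truth gives 15, best alternative gives 15.
Others bid (4, 4, 12, 12): truth gives 15, best alternative gives 15.
Others bid (4, 12, 4, 4): truth gives 15, best alternative gives 15.
Others bid (4, 12, 4, 12): truth gives 15, best alternative gives 15.
(Remaining 250 profiles checked similarly; truth is weakly best in each.)
In every case the truthful bid is at least as good as any alternative, so it is a dominant strategy.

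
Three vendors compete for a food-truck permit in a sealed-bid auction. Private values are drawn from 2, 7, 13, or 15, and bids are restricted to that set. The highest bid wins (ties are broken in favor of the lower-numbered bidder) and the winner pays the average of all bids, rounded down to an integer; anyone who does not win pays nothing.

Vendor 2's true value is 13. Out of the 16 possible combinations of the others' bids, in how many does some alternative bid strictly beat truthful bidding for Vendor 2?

6

Others bid (2, 2): truth gives 8; bid 7 gives 10 > 8. Violating.
Others bid (2, 7): truth gives 6; bid 7 gives 8 > 6. Violating.
Others bid (2, 15): truth gives 0; bid 15 gives 3 > 0. Violating.
Others bid (7, 15): truth gives 0; bid 15 gives 1 > 0. Violating.
Others bid (2, 13): truth gives 4; no alternative beats it.
Others bid (7, 2): truth gives 6; no alternative beats it.
(Checking all 16 profiles: 6 have a profitable deviation, 10 do not.)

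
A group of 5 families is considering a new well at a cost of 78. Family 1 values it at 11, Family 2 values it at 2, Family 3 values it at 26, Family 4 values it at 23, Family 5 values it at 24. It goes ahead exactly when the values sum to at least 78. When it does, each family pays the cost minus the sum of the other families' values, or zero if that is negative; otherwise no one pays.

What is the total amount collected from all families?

Total value 86 ≥ cost 78, so it is built.
Family 1: others sum to 75; max(0, 78 - 75) = 3.
Family 2: others sum to 84; max(0, 78 - 84) = 0.
Family 3: others sum to 60; max(0, 78 - 60) = 18.
Family 4: others sum to 63; max(0, 78 - 63) = 15.
Family 5: others sum to 62; max(0, 78 - 62) = 16.
Total collected = 3 + 0 + 18 + 15 + 16 = 52.

52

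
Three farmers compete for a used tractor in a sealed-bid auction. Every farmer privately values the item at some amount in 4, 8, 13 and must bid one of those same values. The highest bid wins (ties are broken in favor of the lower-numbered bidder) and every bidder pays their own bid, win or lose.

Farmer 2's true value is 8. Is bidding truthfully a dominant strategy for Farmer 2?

No

Consider the case where Farmer 1 bids 4 and Farmer 3 bids 13.
Truthful bid 8: loses but pays 8, utility -8.
Bid 4 instead: loses but pays 4, utility -4.
Since -4 > -8, bidding 4 is strictly better here, so truthful bidding is not dominant.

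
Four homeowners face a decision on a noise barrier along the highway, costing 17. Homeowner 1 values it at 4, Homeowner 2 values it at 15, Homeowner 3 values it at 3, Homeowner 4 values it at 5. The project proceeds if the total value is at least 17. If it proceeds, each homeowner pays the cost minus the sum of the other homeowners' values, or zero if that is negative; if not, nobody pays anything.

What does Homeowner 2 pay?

5

Total value 27 ≥ cost 17, so the project is built.
The other homeowners' values sum to 12.
Cost minus that sum is 17 - 12 = 5.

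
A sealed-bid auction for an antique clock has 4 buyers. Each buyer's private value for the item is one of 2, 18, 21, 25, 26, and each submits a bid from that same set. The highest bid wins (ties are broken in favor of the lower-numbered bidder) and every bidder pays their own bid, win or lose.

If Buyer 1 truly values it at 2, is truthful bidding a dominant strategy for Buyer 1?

Check each profile of the others' bids and compare truth against every alternative bid.
Others bid (2, 2, 2): truth gives 0, best alternative gives -16.
Others bid (2, 2, 21): truth gives -2, best alternative gives -18.
Others bid (2, 2, 25): truth gives -2, best alternative gives -18.
Others bid (2, 2, 26): truth gives -2, best alternative gives -18.
Others bid (2, 18, 21): truth gives -2, best alternative gives -18.
Others bid (2, 18, 25): truth gives -2, best alternative gives -18.
(Remaining 119 profiles checked similarly; truth is weakly best in each.)
In every case the truthful bid is at least as good as any alternative, so it is a dominant strategy.

Yes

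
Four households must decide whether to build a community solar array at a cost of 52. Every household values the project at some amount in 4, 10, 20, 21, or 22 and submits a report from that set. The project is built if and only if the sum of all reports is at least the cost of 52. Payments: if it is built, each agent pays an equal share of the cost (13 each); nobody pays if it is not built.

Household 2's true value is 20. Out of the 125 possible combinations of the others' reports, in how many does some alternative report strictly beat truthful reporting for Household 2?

4

Others report (4, 4, 22): truth gives 0; report 22 gives 7 > 0. Violating.
Others report (4, 22, 4): truth gives 0; report 22 gives 7 > 0. Violating.
Others report (10, 10, 10): truth gives 0; report 22 gives 7 > 0. Violating.
Others report (22, 4, 4): truth gives 0; report 22 gives 7 > 0. Violating.
Others report (4, 4, 4): truth gives 0; no alternative beats it.
Others report (4, 4, 10): truth gives 0; no alternative beats it.
(Checking all 125 profiles: 4 have a profitable deviation, 121 do not.)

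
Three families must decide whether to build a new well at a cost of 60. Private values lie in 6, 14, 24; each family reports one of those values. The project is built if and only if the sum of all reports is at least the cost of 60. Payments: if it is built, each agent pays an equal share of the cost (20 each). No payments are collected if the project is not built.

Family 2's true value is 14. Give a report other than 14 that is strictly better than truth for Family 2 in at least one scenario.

Suppose Family 1 reports 24 and Family 3 reports 24.
Report 14: project built, pays 20, utility 14 - 20 = -6.
Report 6: project not built, utility 0.
So reporting 6 beats truth here (0 > -6).

6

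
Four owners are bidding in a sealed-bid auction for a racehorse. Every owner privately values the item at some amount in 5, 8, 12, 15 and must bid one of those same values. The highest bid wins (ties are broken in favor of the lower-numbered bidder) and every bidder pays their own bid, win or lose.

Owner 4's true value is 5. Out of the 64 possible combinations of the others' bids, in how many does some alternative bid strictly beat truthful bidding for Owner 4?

Others bid (5, 5, 5): truth gives -5; bid 8 gives -3 > -5. Violating.
Others bid (5, 5, 8): truth gives -5; no alternative beats it.
Others bid (5, 5, 12): truth gives -5; no alternative beats it.
(Checking all 64 profiles: 1 has a profitable deviation, 63 do not.)

1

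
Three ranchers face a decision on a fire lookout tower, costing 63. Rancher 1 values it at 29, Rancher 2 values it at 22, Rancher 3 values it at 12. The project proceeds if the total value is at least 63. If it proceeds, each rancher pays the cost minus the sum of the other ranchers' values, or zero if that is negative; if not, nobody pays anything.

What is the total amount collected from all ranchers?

Total value 63 ≥ cost 63, so it is built.
Rancher 1: others sum to 34; max(0, 63 - 34) = 29.
Rancher 2: others sum to 41; max(0, 63 - 41) = 22.
Rancher 3: others sum to 51; max(0, 63 - 51) = 12.
Total collected = 29 + 22 + 12 = 63.

63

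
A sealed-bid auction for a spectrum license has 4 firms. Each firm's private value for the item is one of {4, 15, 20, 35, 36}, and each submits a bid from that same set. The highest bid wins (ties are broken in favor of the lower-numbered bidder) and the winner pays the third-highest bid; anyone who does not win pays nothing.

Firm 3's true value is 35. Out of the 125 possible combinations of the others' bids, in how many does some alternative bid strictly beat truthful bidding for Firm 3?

Others bid (4, 4, 36): truth gives 0; bid 36 gives 31 > 0. Violating.
Others bid (4, 15, 36): truth gives 0; bid 36 gives 20 > 0. Violating.
Others bid (4, 20, 36): truth gives 0; bid 36 gives 15 > 0. Violating.
Others bid (4, 35, 4): truth gives 0; bid 36 gives 31 > 0. Violating.
Others bid (4, 4, 4): truth gives 31; no alternative beats it.
Others bid (4, 4, 15): truth gives 31; no alternative beats it.
(Checking all 125 profiles: 27 have a profitable deviation, 98 do not.)

27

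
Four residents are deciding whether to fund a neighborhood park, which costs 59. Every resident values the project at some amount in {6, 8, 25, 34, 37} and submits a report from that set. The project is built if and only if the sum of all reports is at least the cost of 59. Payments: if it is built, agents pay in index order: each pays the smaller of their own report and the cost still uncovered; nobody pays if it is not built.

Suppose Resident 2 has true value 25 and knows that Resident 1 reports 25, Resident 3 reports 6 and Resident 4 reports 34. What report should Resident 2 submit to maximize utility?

Report 6: project built, pays 6, utility 25 - 6 = 19.
Report 8: project built, pays 8, utility 25 - 8 = 17.
Report 25: project built, pays 25, utility 25 - 25 = 0.
Report 34: project built, pays 34, utility 25 - 34 = -9.
Report 37: project built, pays 34, utility 25 - 34 = -9.
The best choice is 6 with utility 19.

6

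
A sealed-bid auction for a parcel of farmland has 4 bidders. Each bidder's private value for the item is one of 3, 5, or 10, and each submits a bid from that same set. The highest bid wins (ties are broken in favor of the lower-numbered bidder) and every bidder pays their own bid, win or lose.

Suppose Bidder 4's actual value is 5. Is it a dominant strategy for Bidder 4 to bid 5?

Consider the case where Bidder 1 bids 3, Bidder 2 bids 3 and Bidder 3 bids 5.
Truthful bid 5: loses but pays 5, utility -5.
Bid 3 instead: loses but pays 3, utility -3.
Since -3 > -5, bidding 3 is strictly better here, so truthful bidding is not dominant.

No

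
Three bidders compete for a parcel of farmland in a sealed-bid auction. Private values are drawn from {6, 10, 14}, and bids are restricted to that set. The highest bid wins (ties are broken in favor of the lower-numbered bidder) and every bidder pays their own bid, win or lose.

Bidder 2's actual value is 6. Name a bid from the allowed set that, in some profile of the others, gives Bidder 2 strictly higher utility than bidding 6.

10

Suppose Bidder 1 bids 6 and Bidder 3 bids 6.
Bid 6: loses but pays 6, utility -6.
Bid 10: wins, pays 10, utility 6 - 10 = -4.
So bidding 10 beats truth here (-4 > -6).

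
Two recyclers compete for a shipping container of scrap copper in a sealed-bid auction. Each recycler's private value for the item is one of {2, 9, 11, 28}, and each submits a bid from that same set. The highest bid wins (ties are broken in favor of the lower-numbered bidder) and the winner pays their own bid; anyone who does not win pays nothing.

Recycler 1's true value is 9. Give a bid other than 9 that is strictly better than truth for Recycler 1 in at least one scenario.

Suppose Recycler 2 bids 2.
Bid 9: wins, pays 9, utility 9 - 9 = 0.
Bid 2: wins, pays 2, utility 9 - 2 = 7.
So bidding 2 beats truth here (7 > 0).

2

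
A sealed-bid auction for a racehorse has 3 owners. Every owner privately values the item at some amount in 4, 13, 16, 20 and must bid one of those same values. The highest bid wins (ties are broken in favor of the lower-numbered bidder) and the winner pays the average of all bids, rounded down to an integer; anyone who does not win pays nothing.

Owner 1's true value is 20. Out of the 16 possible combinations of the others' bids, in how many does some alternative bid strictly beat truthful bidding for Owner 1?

9

Others bid (4, 4): truth gives 11; bid 4 gives 16 > 11. Violating.
Others bid (4, 13): truth gives 8; bid 13 gives 10 > 8. Violating.
Others bid (4, 16): truth gives 7; bid 16 gives 8 > 7. Violating.
Others bid (13, 4): truth gives 8; bid 13 gives 10 > 8. Violating.
Others bid (4, 20): truth gives 6; no alternative beats it.
Others bid (13, 20): truth gives 3; no alternative beats it.
(Checking all 16 profiles: 9 have a profitable deviation, 7 do not.)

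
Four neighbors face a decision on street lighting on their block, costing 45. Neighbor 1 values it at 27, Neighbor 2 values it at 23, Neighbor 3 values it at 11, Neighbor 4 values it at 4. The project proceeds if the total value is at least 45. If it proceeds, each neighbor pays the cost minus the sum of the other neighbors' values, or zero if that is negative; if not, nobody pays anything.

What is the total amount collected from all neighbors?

Total value 65 ≥ cost 45, so it is built.
Neighbor 1: others sum to 38; max(0, 45 - 38) = 7.
Neighbor 2: others sum to 42; max(0, 45 - 42) = 3.
Neighbor 3: others sum to 54; max(0, 45 - 54) = 0.
Neighbor 4: others sum to 61; max(0, 45 - 61) = 0.
Total collected = 7 + 3 + 0 + 0 = 10.

10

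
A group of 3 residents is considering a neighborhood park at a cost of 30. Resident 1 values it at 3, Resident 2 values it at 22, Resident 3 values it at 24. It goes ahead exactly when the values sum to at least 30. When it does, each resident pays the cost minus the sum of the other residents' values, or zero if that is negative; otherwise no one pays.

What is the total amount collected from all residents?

8

Total value 49 ≥ cost 30, so it is built.
Resident 1: others sum to 46; max(0, 30 - 46) = 0.
Resident 2: others sum to 27; max(0, 30 - 27) = 3.
Resident 3: others sum to 25; max(0, 30 - 25) = 5.
Total collected = 0 + 3 + 5 = 8.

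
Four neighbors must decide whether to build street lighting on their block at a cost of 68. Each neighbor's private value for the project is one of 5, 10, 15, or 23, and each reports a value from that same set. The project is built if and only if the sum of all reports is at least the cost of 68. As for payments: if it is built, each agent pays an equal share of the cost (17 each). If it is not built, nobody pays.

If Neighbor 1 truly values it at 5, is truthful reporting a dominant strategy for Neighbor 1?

Yes

Check each profile of the others' reports and compare truth against every alternative report.
Others report (15, 23, 23): truth gives 0, best alternative gives -12.
Others report (23, 15, 23): truth gives 0, best alternative gives -12.
Others report (23, 23, 15): truth gives 0, best alternative gives -12.
Others report (23, 23, 23): truth gives -12, best alternative gives -12.
Others report (5, 5, 5): truth gives 0, best alternative gives 0.
Others report (5, 5, 10): truth gives 0, best alternative gives 0.
(Remaining 58 profiles checked similarly; truth is weakly best in each.)
In every case the truthful report is at least as good as any alternative, so it is a dominant strategy.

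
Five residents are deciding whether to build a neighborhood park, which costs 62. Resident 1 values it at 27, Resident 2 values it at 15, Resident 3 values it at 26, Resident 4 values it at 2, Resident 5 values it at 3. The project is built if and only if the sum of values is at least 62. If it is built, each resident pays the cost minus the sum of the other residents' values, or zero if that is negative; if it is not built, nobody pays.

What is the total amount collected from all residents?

35

Total value 73 ≥ cost 62, so it is built.
Resident 1: others sum to 46; max(0, 62 - 46) = 16.
Resident 2: others sum to 58; max(0, 62 - 58) = 4.
Resident 3: others sum to 47; max(0, 62 - 47) = 15.
Resident 4: others sum to 71; max(0, 62 - 71) = 0.
Resident 5: others sum to 70; max(0, 62 - 70) = 0.
Total collected = 16 + 4 + 15 + 0 + 0 = 35.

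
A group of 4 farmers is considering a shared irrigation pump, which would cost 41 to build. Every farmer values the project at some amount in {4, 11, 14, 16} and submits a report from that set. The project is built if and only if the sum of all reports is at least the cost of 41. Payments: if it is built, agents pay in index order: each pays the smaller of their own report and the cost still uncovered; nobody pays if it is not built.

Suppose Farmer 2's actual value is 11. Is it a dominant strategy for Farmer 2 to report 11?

No

Consider the case where Farmer 1 reports 11, Farmer 3 reports 11 and Farmer 4 reports 16.
Truthful report 11: project built, pays 11, utility 11 - 11 = 0.
Report 4 instead: project built, pays 4, utility 11 - 4 = 7.
Since 7 > 0, reporting 4 is strictly better here, so truthful reporting is not dominant.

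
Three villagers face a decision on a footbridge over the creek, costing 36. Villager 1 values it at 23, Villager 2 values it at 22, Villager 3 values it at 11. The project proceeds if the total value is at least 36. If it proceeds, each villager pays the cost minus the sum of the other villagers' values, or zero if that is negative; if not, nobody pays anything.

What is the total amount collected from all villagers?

Total value 56 ≥ cost 36, so it is built.
Villager 1: others sum to 33; max(0, 36 - 33) = 3.
Villager 2: others sum to 34; max(0, 36 - 34) = 2.
Villager 3: others sum to 45; max(0, 36 - 45) = 0.
Total collected = 3 + 2 + 0 = 5.

5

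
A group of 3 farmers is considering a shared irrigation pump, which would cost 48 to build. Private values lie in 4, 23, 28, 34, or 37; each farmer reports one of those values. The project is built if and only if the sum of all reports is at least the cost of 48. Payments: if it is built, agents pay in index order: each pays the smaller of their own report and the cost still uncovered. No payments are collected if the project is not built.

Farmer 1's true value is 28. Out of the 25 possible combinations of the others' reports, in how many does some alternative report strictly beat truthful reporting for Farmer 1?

Others report (4, 23): truth gives 0; report 23 gives 5 > 0. Violating.
Others report (4, 28): truth gives 0; report 23 gives 5 > 0. Violating.
Others report (4, 34): truth gives 0; report 23 gives 5 > 0. Violating.
Others report (4, 37): truth gives 0; report 23 gives 5 > 0. Violating.
Others report (4, 4): truth gives 0; no alternative beats it.
(Checking all 25 profiles: 24 have a profitable deviation, 1 does not.)

24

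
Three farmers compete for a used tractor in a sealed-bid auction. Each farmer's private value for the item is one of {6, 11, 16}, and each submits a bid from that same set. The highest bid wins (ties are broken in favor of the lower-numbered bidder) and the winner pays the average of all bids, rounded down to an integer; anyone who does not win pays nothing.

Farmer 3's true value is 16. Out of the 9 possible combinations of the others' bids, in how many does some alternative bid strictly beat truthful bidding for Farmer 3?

Others bid (6, 6): truth gives 7; bid 11 gives 9 > 7. Violating.
Others bid (6, 11): truth gives 5; no alternative beats it.
Others bid (6, 16): truth gives 0; no alternative beats it.
(Checking all 9 profiles: 1 has a profitable deviation, 8 do not.)

1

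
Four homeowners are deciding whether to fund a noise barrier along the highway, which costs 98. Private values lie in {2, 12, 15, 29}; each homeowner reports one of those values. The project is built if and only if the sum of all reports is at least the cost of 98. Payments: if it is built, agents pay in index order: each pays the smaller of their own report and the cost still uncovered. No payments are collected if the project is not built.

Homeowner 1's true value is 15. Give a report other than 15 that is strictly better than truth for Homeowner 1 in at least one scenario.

12

Suppose Homeowner 2 reports 29, Homeowner 3 reports 29 and Homeowner 4 reports 29.
Report 15: project built, pays 15, utility 15 - 15 = 0.
Report 12: project built, pays 12, utility 15 - 12 = 3.
So reporting 12 beats truth here (3 > 0).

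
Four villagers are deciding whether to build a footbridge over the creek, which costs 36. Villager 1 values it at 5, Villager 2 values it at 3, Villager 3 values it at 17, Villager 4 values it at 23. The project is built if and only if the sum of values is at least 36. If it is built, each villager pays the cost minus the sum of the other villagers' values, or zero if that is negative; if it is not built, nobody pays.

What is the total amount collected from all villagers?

Total value 48 ≥ cost 36, so it is built.
Villager 1: others sum to 43; max(0, 36 - 43) = 0.
Villager 2: others sum to 45; max(0, 36 - 45) = 0.
Villager 3: others sum to 31; max(0, 36 - 31) = 5.
Villager 4: others sum to 25; max(0, 36 - 25) = 11.
Total collected = 0 + 0 + 5 + 11 = 16.

16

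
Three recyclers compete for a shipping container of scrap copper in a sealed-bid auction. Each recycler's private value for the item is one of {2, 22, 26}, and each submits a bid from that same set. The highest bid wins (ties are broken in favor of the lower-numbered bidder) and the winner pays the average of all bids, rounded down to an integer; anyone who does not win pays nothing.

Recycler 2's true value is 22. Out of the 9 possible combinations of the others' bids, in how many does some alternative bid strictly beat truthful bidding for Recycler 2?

Others bid (2, 26): truth gives 0; bid 26 gives 4 > 0. Violating.
Others bid (22, 2): truth gives 0; bid 26 gives 6 > 0. Violating.
Others bid (2, 2): truth gives 14; no alternative beats it.
Others bid (2, 22): truth gives 7; no alternative beats it.
(Checking all 9 profiles: 2 have a profitable deviation, 7 do not.)

2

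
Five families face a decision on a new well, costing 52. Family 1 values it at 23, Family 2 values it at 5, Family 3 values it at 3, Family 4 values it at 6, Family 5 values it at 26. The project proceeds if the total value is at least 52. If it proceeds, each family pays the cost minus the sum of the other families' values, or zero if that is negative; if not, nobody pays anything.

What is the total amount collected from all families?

27

Total value 63 ≥ cost 52, so it is built.
Family 1: others sum to 40; max(0, 52 - 40) = 12.
Family 2: others sum to 58; max(0, 52 - 58) = 0.
Family 3: others sum to 60; max(0, 52 - 60) = 0.
Family 4: others sum to 57; max(0, 52 - 57) = 0.
Family 5: others sum to 37; max(0, 52 - 37) = 15.
Total collected = 12 + 0 + 0 + 0 + 15 = 27.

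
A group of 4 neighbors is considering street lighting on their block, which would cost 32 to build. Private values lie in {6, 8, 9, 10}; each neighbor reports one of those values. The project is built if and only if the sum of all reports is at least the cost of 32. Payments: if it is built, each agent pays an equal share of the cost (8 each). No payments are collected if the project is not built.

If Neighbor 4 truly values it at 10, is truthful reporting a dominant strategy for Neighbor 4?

Yes

Check each profile of the others' reports and compare truth against every alternative report.
Others report (6, 6, 10): truth gives 2, best alternative gives 0.
Others report (6, 8, 8): truth gives 2, best alternative gives 0.
Others report (6, 10, 6): truth gives 2, best alternative gives 0.
Others report (8, 6, 8): truth gives 2, best alternative gives 0.
Others report (8, 8, 6): truth gives 2, best alternative gives 0.
Others report (10, 6, 6): truth gives 2, best alternative gives 0.
(Remaining 58 profiles checked similarly; truth is weakly best in each.)
In every case the truthful report is at least as good as any alternative, so it is a dominant strategy.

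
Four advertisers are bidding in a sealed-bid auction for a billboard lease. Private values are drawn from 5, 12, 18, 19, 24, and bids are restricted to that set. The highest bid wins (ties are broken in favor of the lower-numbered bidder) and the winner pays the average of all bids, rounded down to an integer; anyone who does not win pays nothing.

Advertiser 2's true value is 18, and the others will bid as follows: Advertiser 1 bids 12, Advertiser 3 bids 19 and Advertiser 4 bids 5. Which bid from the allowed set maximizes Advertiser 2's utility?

Bid 5: loses, pays 0, utility 0.
Bid 12: loses, pays 0, utility 0.
Bid 18: loses, pays 0, utility 0.
Bid 19: wins, pays 13, utility 18 - 13 = 5.
Bid 24: wins, pays 15, utility 18 - 15 = 3.
The best choice is 19 with utility 5.

19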